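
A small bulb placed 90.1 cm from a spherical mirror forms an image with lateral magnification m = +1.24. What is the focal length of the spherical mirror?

f = 466 cm (concave)

m = −d_i/d_o ⇒ d_i = −m·d_o = −(+1.24)·(90.1) = -111.7 cm.
1/f = 1/d_o + 1/d_i = 1/(90.1) + 1/(-111.7) = 0.002146, so f = 466 cm.
Since f is positive, the spherical mirror is concave.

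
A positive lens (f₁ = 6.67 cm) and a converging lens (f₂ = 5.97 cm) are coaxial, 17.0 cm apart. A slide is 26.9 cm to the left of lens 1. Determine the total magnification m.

m = +0.911

Lens 1: 1/d_i1 = 1/(6.67) − 1/(26.9) = 0.1128, so d_i1 = 8.869 cm; m₁ = −d_i1/d_o1 = -0.3297.
d_o2 = 17.0 − (8.869) = 8.131 cm.
Lens 2: 1/d_i2 = 1/(5.97) − 1/(8.131) = 0.04452, so d_i2 = 22.46 cm; m₂ = −d_i2/d_o2 = -2.763.
m = m₁·m₂ = (-0.3297)(-2.763) = +0.911.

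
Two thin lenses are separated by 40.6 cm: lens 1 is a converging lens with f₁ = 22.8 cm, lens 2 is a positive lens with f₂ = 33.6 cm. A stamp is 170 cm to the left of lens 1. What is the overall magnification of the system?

m = -0.269

Lens 1: 1/d_i1 = 1/(22.8) − 1/(170) = 0.03798, so d_i1 = 26.33 cm; m₁ = −d_i1/d_o1 = -0.1549.
d_o2 = 40.6 − (26.33) = 14.27 cm.
Lens 2: 1/d_i2 = 1/(33.6) − 1/(14.27) = -0.04032, so d_i2 = -24.80 cm; m₂ = −d_i2/d_o2 = +1.738.
m = m₁·m₂ = (-0.1549)(+1.738) = -0.269.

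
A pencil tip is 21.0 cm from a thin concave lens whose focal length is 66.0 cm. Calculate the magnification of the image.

m = +0.759

For a concave lens, f = -66.0 cm.
1/d_i = 1/f − 1/d_o = 1/(-66.00) − 1/(21.0) = -0.06277, so d_i = -15.93 cm.
m = −d_i/d_o = −(-15.93)/(21.0) = +0.759.
The image is virtual, upright and reduced, on the same side as the object.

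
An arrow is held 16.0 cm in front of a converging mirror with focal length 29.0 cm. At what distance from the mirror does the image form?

Mirror equation: 1/d_i = 1/f − 1/d_o = 1/(29.00) − 1/(16.0) = 0.03448 − 0.06250 = -0.02802, so d_i = -35.7 cm.
The image is virtual, upright and enlarged, behind the mirror.

35.7 cm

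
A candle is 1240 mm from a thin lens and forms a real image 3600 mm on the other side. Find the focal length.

Real image ⇒ d_i = +3600 mm.
1/f = 1/d_o + 1/d_i = 1/(1240) + 1/(3600) = 0.001084, so f = 922 mm.
Since f is positive, the thin lens is converging.

f = 922 mm (converging)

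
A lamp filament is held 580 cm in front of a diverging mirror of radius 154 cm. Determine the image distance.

68.0 cm

f = R/2 = 154/2 = 77.00 cm; for a diverging mirror, f = -77.00 cm.
Mirror equation: 1/q = 1/f − 1/p = 1/(-77.00) − 1/(580) = -0.01299 − 0.001724 = -0.01471, so q = -68.0 cm.
The image is virtual, upright and reduced, behind the mirror.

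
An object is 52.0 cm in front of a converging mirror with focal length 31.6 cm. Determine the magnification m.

m = -1.55

1/d_i = 1/f − 1/d_o = 1/(31.60) − 1/(52.0) = 0.01241, so d_i = 80.55 cm.
m = −d_i/d_o = −(80.55)/(52.0) = -1.55.
The image is real, inverted and enlarged, in front of the mirror.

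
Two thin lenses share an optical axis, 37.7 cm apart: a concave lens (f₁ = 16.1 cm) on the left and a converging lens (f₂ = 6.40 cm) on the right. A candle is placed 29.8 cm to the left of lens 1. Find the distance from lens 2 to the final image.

7.38 cm

Lens 1 is diverging, so f₁ = −16.1 cm.
Lens 1: 1/d_i1 = 1/f₁ − 1/d_o1 = 1/(-16.1) − 1/(29.8) = -0.09567, so d_i1 = -10.45 cm.
The intermediate image is 10.45 cm to the left of lens 1 (virtual), which is 37.7 − (-10.45) = 48.15 cm to the left of lens 2, so d_o2 = +48.15 cm.
Lens 2: 1/d_i2 = 1/f₂ − 1/d_o2 = 1/(6.40) − 1/(48.15) = 0.1355, so d_i2 = 7.38 cm.
The final image is real, 7.38 cm to the right of lens 2 (overall magnification ≈ -0.054).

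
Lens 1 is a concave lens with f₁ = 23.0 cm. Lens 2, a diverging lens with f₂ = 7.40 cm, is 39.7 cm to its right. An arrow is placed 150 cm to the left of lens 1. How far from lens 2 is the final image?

Lens 1 is diverging, so f₁ = −23.0 cm.
Lens 1: 1/d_i1 = 1/f₁ − 1/d_o1 = 1/(-23.0) − 1/(150) = -0.05014, so d_i1 = -19.94 cm.
The intermediate image is 19.94 cm to the left of lens 1 (virtual), which is 39.7 − (-19.94) = 59.64 cm to the left of lens 2, so d_o2 = +59.64 cm.
Lens 2 is diverging, so f₂ = −7.40 cm.
Lens 2: 1/d_i2 = 1/f₂ − 1/d_o2 = 1/(-7.40) − 1/(59.64) = -0.1519, so d_i2 = -6.58 cm.
The final image is virtual, 6.58 cm to the left of lens 2 (overall magnification ≈ 0.015).

6.58 cm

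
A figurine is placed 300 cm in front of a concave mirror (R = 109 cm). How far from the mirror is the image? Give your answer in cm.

f = R/2 = 109/2 = 54.50 cm.
Mirror equation: 1/v = 1/f − 1/u = 1/(54.50) − 1/(300) = 0.01835 − 0.003333 = 0.01502, so v = 66.6 cm.
The image is real, inverted and reduced, in front of the mirror.

66.6 cm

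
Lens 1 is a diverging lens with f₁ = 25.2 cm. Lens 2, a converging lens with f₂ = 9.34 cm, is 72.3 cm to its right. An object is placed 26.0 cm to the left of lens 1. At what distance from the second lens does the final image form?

Lens 1 is diverging, so f₁ = −25.2 cm.
Lens 1: 1/d_i1 = 1/f₁ − 1/d_o1 = 1/(-25.2) − 1/(26.0) = -0.07814, so d_i1 = -12.80 cm.
The intermediate image is 12.80 cm to the left of lens 1 (virtual), which is 72.3 − (-12.80) = 85.10 cm to the left of lens 2, so d_o2 = +85.10 cm.
Lens 2: 1/d_i2 = 1/f₂ − 1/d_o2 = 1/(9.34) − 1/(85.10) = 0.09532, so d_i2 = 10.5 cm.
The final image is real, 10.5 cm to the right of lens 2 (overall magnification ≈ -0.061).

10.5 cm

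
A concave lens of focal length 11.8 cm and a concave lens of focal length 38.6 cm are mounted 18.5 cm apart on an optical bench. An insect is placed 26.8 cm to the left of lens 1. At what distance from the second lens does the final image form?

15.8 cm

Lens 1 is diverging, so f₁ = −11.8 cm.
Lens 1: 1/d_i1 = 1/f₁ − 1/d_o1 = 1/(-11.8) − 1/(26.8) = -0.1221, so d_i1 = -8.193 cm.
The intermediate image is 8.193 cm to the left of lens 1 (virtual), which is 18.5 − (-8.193) = 26.69 cm to the left of lens 2, so d_o2 = +26.69 cm.
Lens 2 is diverging, so f₂ = −38.6 cm.
Lens 2: 1/d_i2 = 1/f₂ − 1/d_o2 = 1/(-38.6) − 1/(26.69) = -0.06337, so d_i2 = -15.8 cm.
The final image is virtual, 15.8 cm to the left of lens 2 (overall magnification ≈ 0.18).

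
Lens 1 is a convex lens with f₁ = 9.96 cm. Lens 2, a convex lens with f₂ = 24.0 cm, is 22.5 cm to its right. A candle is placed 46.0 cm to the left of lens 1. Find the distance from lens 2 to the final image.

16.5 cm

Lens 1: 1/d_i1 = 1/f₁ − 1/d_o1 = 1/(9.96) − 1/(46.0) = 0.07866, so d_i1 = 12.71 cm.
The intermediate image is 12.71 cm to the right of lens 1, which is 22.5 − (12.71) = 9.790 cm to the left of lens 2, so d_o2 = +9.790 cm.
Lens 2: 1/d_i2 = 1/f₂ − 1/d_o2 = 1/(24.0) − 1/(9.790) = -0.06048, so d_i2 = -16.5 cm.
The final image is virtual, 16.5 cm to the left of lens 2 (overall magnification ≈ -0.47).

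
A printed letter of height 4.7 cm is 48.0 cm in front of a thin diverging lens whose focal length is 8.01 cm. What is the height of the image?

For a diverging lens, f = -8.01 cm.
1/d_i = 1/f − 1/d_o = 1/(-8.010) − 1/(48.0) = -0.1457, so d_i = -6.864 cm.
m = −d_i/d_o = +0.1430.
|h_i| = |m|·h_o = 0.1430 × 4.7 = 0.672 cm. The image is virtual, upright and reduced, on the same side as the object.

0.672 cm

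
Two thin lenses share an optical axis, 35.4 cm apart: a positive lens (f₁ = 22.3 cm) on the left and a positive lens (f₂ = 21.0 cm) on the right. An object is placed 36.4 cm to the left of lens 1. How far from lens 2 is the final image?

Lens 1: 1/d_i1 = 1/f₁ − 1/d_o1 = 1/(22.3) − 1/(36.4) = 0.01737, so d_i1 = 57.57 cm.
The intermediate image is 57.57 cm to the right of lens 1, which lies 22.17 cm to the right of lens 2 — a virtual object — so d_o2 = −22.17 cm.
Lens 2: 1/d_i2 = 1/f₂ − 1/d_o2 = 1/(21.0) − 1/(-22.17) = 0.09273, so d_i2 = 10.8 cm.
The final image is real, 10.8 cm to the right of lens 2 (overall magnification ≈ -0.77).

10.8 cm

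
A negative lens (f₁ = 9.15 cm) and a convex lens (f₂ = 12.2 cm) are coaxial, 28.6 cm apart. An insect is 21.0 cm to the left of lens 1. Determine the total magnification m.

f₁ = −9.15 cm (diverging).
Lens 1: 1/d_i1 = 1/(-9.15) − 1/(21.0) = -0.1569, so d_i1 = -6.373 cm; m₁ = −d_i1/d_o1 = +0.3035.
d_o2 = 28.6 − (-6.373) = 34.97 cm.
Lens 2: 1/d_i2 = 1/(12.2) − 1/(34.97) = 0.05337, so d_i2 = 18.74 cm; m₂ = −d_i2/d_o2 = -0.5358.
m = m₁·m₂ = (+0.3035)(-0.5358) = -0.163.

m = -0.163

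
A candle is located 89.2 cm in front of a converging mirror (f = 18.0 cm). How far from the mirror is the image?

22.6 cm

Mirror equation: 1/d_i = 1/f − 1/d_o = 1/(18.00) − 1/(89.2) = 0.05556 − 0.01121 = 0.04434, so d_i = 22.6 cm.
The image is real, inverted and reduced, in front of the mirror.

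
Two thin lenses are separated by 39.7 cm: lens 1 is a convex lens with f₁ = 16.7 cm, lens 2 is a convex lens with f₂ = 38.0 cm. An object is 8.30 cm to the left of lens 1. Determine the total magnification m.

m = -4.15

Lens 1: 1/d_i1 = 1/(16.7) − 1/(8.30) = -0.06060, so d_i1 = -16.50 cm; m₁ = −d_i1/d_o1 = +1.988.
d_o2 = 39.7 − (-16.50) = 56.20 cm.
Lens 2: 1/d_i2 = 1/(38.0) − 1/(56.20) = 0.008522, so d_i2 = 117.3 cm; m₂ = −d_i2/d_o2 = -2.088.
m = m₁·m₂ = (+1.988)(-2.088) = -4.15.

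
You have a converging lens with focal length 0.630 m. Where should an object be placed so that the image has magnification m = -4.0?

m = −d_i/d_o ⇒ d_i = −m·d_o.
1/f = 1/d_o + 1/d_i = 1/d_o − 1/(m·d_o) = (1 − 1/m)/d_o, so d_o = f(1 − 1/m) = (0.6300)(1 − 1/(-4.0)) = 0.787 m.

0.787 m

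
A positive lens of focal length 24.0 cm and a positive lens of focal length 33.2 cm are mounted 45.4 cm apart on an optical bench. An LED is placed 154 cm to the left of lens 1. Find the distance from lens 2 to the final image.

34.7 cm

Lens 1: 1/d_i1 = 1/f₁ − 1/d_o1 = 1/(24.0) − 1/(154) = 0.03517, so d_i1 = 28.43 cm.
The intermediate image is 28.43 cm to the right of lens 1, which is 45.4 − (28.43) = 16.97 cm to the left of lens 2, so d_o2 = +16.97 cm.
Lens 2: 1/d_i2 = 1/f₂ − 1/d_o2 = 1/(33.2) − 1/(16.97) = -0.02881, so d_i2 = -34.7 cm.
The final image is virtual, 34.7 cm to the left of lens 2 (overall magnification ≈ -0.38).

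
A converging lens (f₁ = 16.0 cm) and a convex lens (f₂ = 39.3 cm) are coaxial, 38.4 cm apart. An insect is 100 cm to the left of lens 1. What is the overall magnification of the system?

m = -0.375

Lens 1: 1/d_i1 = 1/(16.0) − 1/(100) = 0.05250, so d_i1 = 19.05 cm; m₁ = −d_i1/d_o1 = -0.1905.
d_o2 = 38.4 − (19.05) = 19.35 cm.
Lens 2: 1/d_i2 = 1/(39.3) − 1/(19.35) = -0.02623, so d_i2 = -38.12 cm; m₂ = −d_i2/d_o2 = +1.970.
m = m₁·m₂ = (-0.1905)(+1.970) = -0.375.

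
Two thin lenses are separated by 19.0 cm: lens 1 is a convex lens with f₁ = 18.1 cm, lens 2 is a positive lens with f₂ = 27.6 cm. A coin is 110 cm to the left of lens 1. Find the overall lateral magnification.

Lens 1: 1/d_i1 = 1/(18.1) − 1/(110) = 0.04616, so d_i1 = 21.66 cm; m₁ = −d_i1/d_o1 = -0.1969.
d_o2 = 19.0 − (21.66) = -2.660 cm (virtual object).
Lens 2: 1/d_i2 = 1/(27.6) − 1/(-2.660) = 0.4122, so d_i2 = 2.426 cm; m₂ = −d_i2/d_o2 = +0.9121.
m = m₁·m₂ = (-0.1969)(+0.9121) = -0.180.

m = -0.180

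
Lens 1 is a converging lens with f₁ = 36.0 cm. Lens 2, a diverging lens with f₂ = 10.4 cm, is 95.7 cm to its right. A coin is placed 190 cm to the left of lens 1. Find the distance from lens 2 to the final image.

Lens 1: 1/d_i1 = 1/f₁ − 1/d_o1 = 1/(36.0) − 1/(190) = 0.02251, so d_i1 = 44.42 cm.
The intermediate image is 44.42 cm to the right of lens 1, which is 95.7 − (44.42) = 51.28 cm to the left of lens 2, so d_o2 = +51.28 cm.
Lens 2 is diverging, so f₂ = −10.4 cm.
Lens 2: 1/d_i2 = 1/f₂ − 1/d_o2 = 1/(-10.4) − 1/(51.28) = -0.1157, so d_i2 = -8.65 cm.
The final image is virtual, 8.65 cm to the left of lens 2 (overall magnification ≈ -0.039).

8.65 cm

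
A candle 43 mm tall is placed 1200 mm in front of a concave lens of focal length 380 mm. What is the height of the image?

For a concave lens, f = -380 mm.
1/d_i = 1/f − 1/d_o = 1/(-380.0) − 1/(1200) = -0.003465, so d_i = -288.6 mm.
m = −d_i/d_o = +0.2405.
|h_i| = |m|·h_o = 0.2405 × 43 = 10.3 mm. The image is virtual, upright and reduced, on the same side as the object.

10.3 mm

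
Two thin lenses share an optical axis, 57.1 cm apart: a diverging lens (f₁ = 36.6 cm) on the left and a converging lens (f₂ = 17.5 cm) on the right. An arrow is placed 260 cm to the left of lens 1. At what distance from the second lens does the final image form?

Lens 1 is diverging, so f₁ = −36.6 cm.
Lens 1: 1/d_i1 = 1/f₁ − 1/d_o1 = 1/(-36.6) − 1/(260) = -0.03117, so d_i1 = -32.08 cm.
The intermediate image is 32.08 cm to the left of lens 1 (virtual), which is 57.1 − (-32.08) = 89.18 cm to the left of lens 2, so d_o2 = +89.18 cm.
Lens 2: 1/d_i2 = 1/f₂ − 1/d_o2 = 1/(17.5) − 1/(89.18) = 0.04593, so d_i2 = 21.8 cm.
The final image is real, 21.8 cm to the right of lens 2 (overall magnification ≈ -0.030).

21.8 cm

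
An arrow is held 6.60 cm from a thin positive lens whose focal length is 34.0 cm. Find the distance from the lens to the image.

Lens equation: 1/d_i = 1/f − 1/d_o = 1/(34.00) − 1/(6.60) = 0.02941 − 0.1515 = -0.1221, so d_i = -8.19 cm.
The image is virtual, upright and enlarged, on the same side as the object.

8.19 cm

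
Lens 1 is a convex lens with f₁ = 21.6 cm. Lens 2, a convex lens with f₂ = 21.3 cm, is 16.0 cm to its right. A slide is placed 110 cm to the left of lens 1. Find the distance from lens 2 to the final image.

7.20 cm

Lens 1: 1/d_i1 = 1/f₁ − 1/d_o1 = 1/(21.6) − 1/(110) = 0.03721, so d_i1 = 26.88 cm.
The intermediate image is 26.88 cm to the right of lens 1, which lies 10.88 cm to the right of lens 2 — a virtual object — so d_o2 = −10.88 cm.
Lens 2: 1/d_i2 = 1/f₂ − 1/d_o2 = 1/(21.3) − 1/(-10.88) = 0.1389, so d_i2 = 7.20 cm.
The final image is real, 7.20 cm to the right of lens 2 (overall magnification ≈ -0.16).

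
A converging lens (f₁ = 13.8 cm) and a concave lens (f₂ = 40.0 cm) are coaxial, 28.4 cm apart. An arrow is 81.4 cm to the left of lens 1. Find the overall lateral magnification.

Lens 1: 1/d_i1 = 1/(13.8) − 1/(81.4) = 0.06018, so d_i1 = 16.62 cm; m₁ = −d_i1/d_o1 = -0.2042.
d_o2 = 28.4 − (16.62) = 11.78 cm.
f₂ = −40.0 cm (diverging).
Lens 2: 1/d_i2 = 1/(-40.0) − 1/(11.78) = -0.1099, so d_i2 = -9.100 cm; m₂ = −d_i2/d_o2 = +0.7725.
m = m₁·m₂ = (-0.2042)(+0.7725) = -0.158.

m = -0.158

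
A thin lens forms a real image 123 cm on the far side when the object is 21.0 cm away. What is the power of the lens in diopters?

d_i = +123 cm.
1/f = 1/d_o + 1/d_i = 1/(21.0) + 1/(123) = 0.05575 cm⁻¹.
f = 17.94 cm = 0.1794 m, so P = 1/f = +5.57 D.

P = +5.57 D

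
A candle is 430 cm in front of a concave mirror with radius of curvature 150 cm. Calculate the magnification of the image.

m = -0.211

f = R/2 = 150/2 = 75.00 cm.
1/d_i = 1/f − 1/d_o = 1/(75.00) − 1/(430) = 0.01101, so d_i = 90.85 cm.
m = −d_i/d_o = −(90.85)/(430) = -0.211.
The image is real, inverted and reduced, in front of the mirror.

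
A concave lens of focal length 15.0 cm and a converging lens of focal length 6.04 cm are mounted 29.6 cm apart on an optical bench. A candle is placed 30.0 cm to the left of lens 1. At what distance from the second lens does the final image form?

7.13 cm

Lens 1 is diverging, so f₁ = −15.0 cm.
Lens 1: 1/d_i1 = 1/f₁ − 1/d_o1 = 1/(-15.0) − 1/(30.0) = -0.1000, so d_i1 = -10.00 cm.
The intermediate image is 10.00 cm to the left of lens 1 (virtual), which is 29.6 − (-10.00) = 39.60 cm to the left of lens 2, so d_o2 = +39.60 cm.
Lens 2: 1/d_i2 = 1/f₂ − 1/d_o2 = 1/(6.04) − 1/(39.60) = 0.1403, so d_i2 = 7.13 cm.
The final image is real, 7.13 cm to the right of lens 2 (overall magnification ≈ -0.060).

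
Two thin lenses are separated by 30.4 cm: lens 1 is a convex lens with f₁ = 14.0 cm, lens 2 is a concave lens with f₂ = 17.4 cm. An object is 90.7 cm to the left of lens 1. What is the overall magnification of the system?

Lens 1: 1/d_i1 = 1/(14.0) − 1/(90.7) = 0.06040, so d_i1 = 16.56 cm; m₁ = −d_i1/d_o1 = -0.1826.
d_o2 = 30.4 − (16.56) = 13.84 cm.
f₂ = −17.4 cm (diverging).
Lens 2: 1/d_i2 = 1/(-17.4) − 1/(13.84) = -0.1297, so d_i2 = -7.709 cm; m₂ = −d_i2/d_o2 = +0.5570.
m = m₁·m₂ = (-0.1826)(+0.5570) = -0.102.

m = -0.102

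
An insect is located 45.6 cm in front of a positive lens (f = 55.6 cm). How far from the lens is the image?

Thin-lens equation: 1/d_i = 1/f − 1/d_o = 1/(55.60) − 1/(45.6) = 0.01799 − 0.02193 = -0.003944, so d_i = -254 cm.
The image is virtual, upright and enlarged, on the same side as the object.

254 cm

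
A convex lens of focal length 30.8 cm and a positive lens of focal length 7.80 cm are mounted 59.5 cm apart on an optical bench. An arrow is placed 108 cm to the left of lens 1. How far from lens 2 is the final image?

Lens 1: 1/d_i1 = 1/f₁ − 1/d_o1 = 1/(30.8) − 1/(108) = 0.02321, so d_i1 = 43.09 cm.
The intermediate image is 43.09 cm to the right of lens 1, which is 59.5 − (43.09) = 16.41 cm to the left of lens 2, so d_o2 = +16.41 cm.
Lens 2: 1/d_i2 = 1/f₂ − 1/d_o2 = 1/(7.80) − 1/(16.41) = 0.06727, so d_i2 = 14.9 cm.
The final image is real, 14.9 cm to the right of lens 2 (overall magnification ≈ 0.36).

14.9 cm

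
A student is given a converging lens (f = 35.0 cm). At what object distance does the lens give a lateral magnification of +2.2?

19.1 cm

m = −d_i/d_o ⇒ d_i = −m·d_o.
1/f = 1/d_o + 1/d_i = 1/d_o − 1/(m·d_o) = (1 − 1/m)/d_o, so d_o = f(1 − 1/m) = (35.00)(1 − 1/(+2.2)) = 19.1 cm.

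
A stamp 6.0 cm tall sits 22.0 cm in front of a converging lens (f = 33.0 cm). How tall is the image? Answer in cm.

1/d_i = 1/f − 1/d_o = 1/(33.00) − 1/(22.0) = -0.01515, so d_i = -66.00 cm.
m = −d_i/d_o = +3.000.
|h_i| = |m|·h_o = 3.000 × 6.0 = 18.0 cm. The image is virtual, upright and enlarged, on the same side as the object.

18.0 cm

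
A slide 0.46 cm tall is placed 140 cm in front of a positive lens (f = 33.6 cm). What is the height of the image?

1/d_i = 1/f − 1/d_o = 1/(33.60) − 1/(140) = 0.02262, so d_i = 44.21 cm.
m = −d_i/d_o = -0.3158.
|h_i| = |m|·h_o = 0.3158 × 0.46 = 0.145 cm. The image is real, inverted and reduced, on the far side of the lens.

0.145 cm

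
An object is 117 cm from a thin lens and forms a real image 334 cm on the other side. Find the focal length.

Real image ⇒ d_i = +334 cm.
1/f = 1/d_o + 1/d_i = 1/(117) + 1/(334) = 0.01154, so f = 86.6 cm.
Since f is positive, the thin lens is converging.

f = 86.6 cm (converging)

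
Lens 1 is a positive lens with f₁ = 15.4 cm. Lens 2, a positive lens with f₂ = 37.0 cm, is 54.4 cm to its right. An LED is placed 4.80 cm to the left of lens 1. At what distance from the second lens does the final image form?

Lens 1: 1/d_i1 = 1/f₁ − 1/d_o1 = 1/(15.4) − 1/(4.80) = -0.1434, so d_i1 = -6.974 cm.
The intermediate image is 6.974 cm to the left of lens 1 (virtual), which is 54.4 − (-6.974) = 61.37 cm to the left of lens 2, so d_o2 = +61.37 cm.
Lens 2: 1/d_i2 = 1/f₂ − 1/d_o2 = 1/(37.0) − 1/(61.37) = 0.01073, so d_i2 = 93.2 cm.
The final image is real, 93.2 cm to the right of lens 2 (overall magnification ≈ -2.2).

93.2 cm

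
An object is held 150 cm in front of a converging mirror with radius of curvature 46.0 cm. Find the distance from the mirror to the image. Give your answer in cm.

f = R/2 = 46.0/2 = 23.00 cm.
Mirror equation: 1/v = 1/f − 1/u = 1/(23.00) − 1/(150) = 0.04348 − 0.006667 = 0.03681, so v = 27.2 cm.
The image is real, inverted and reduced, in front of the mirror.

27.2 cm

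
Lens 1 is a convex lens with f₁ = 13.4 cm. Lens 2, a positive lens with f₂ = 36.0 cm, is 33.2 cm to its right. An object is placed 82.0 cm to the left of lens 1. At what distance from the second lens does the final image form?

32.9 cm

Lens 1: 1/d_i1 = 1/f₁ − 1/d_o1 = 1/(13.4) − 1/(82.0) = 0.06243, so d_i1 = 16.02 cm.
The intermediate image is 16.02 cm to the right of lens 1, which is 33.2 − (16.02) = 17.18 cm to the left of lens 2, so d_o2 = +17.18 cm.
Lens 2: 1/d_i2 = 1/f₂ − 1/d_o2 = 1/(36.0) − 1/(17.18) = -0.03043, so d_i2 = -32.9 cm.
The final image is virtual, 32.9 cm to the left of lens 2 (overall magnification ≈ -0.37).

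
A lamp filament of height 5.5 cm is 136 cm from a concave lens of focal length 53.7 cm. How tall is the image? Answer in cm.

1.56 cm

For a concave lens, f = -53.7 cm.
1/d_i = 1/f − 1/d_o = 1/(-53.70) − 1/(136) = -0.02597, so d_i = -38.50 cm.
m = −d_i/d_o = +0.2831.
|h_i| = |m|·h_o = 0.2831 × 5.5 = 1.56 cm. The image is virtual, upright and reduced, on the same side as the object.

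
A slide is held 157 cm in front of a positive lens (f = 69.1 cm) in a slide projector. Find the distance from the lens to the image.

Thin-lens equation: 1/q = 1/f − 1/p = 1/(69.10) − 1/(157) = 0.01447 − 0.006369 = 0.008102, so q = 123 cm.
The image is real, inverted and reduced, on the far side of the lens.

123 cm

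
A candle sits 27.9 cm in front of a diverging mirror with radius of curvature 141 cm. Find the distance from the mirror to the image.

f = R/2 = 141/2 = 70.50 cm; for a diverging mirror, f = -70.50 cm.
Mirror equation: 1/v = 1/f − 1/u = 1/(-70.50) − 1/(27.9) = -0.01418 − 0.03584 = -0.05003, so v = -20.0 cm.
The image is virtual, upright and reduced, behind the mirror.

20.0 cm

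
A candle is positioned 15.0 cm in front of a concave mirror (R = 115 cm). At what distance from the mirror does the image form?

f = R/2 = 115/2 = 57.50 cm.
Mirror equation: 1/d_i = 1/f − 1/d_o = 1/(57.50) − 1/(15.0) = 0.01739 − 0.06667 = -0.04928, so d_i = -20.3 cm.
The image is virtual, upright and enlarged, behind the mirror.

20.3 cm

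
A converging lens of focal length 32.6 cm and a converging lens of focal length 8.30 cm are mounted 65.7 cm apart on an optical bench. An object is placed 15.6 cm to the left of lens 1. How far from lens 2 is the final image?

9.09 cm

Lens 1: 1/d_i1 = 1/f₁ − 1/d_o1 = 1/(32.6) − 1/(15.6) = -0.03343, so d_i1 = -29.92 cm.
The intermediate image is 29.92 cm to the left of lens 1 (virtual), which is 65.7 − (-29.92) = 95.62 cm to the left of lens 2, so d_o2 = +95.62 cm.
Lens 2: 1/d_i2 = 1/f₂ − 1/d_o2 = 1/(8.30) − 1/(95.62) = 0.1100, so d_i2 = 9.09 cm.
The final image is real, 9.09 cm to the right of lens 2 (overall magnification ≈ -0.18).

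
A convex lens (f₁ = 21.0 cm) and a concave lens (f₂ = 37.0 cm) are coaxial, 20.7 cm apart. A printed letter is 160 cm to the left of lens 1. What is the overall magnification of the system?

m = -0.167

Lens 1: 1/d_i1 = 1/(21.0) − 1/(160) = 0.04137, so d_i1 = 24.17 cm; m₁ = −d_i1/d_o1 = -0.1511.
d_o2 = 20.7 − (24.17) = -3.470 cm (virtual object).
f₂ = −37.0 cm (diverging).
Lens 2: 1/d_i2 = 1/(-37.0) − 1/(-3.470) = 0.2612, so d_i2 = 3.829 cm; m₂ = −d_i2/d_o2 = +1.103.
m = m₁·m₂ = (-0.1511)(+1.103) = -0.167.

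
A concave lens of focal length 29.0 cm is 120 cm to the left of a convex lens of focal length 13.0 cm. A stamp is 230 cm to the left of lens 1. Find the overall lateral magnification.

f₁ = −29.0 cm (diverging).
Lens 1: 1/d_i1 = 1/(-29.0) − 1/(230) = -0.03883, so d_i1 = -25.75 cm; m₁ = −d_i1/d_o1 = +0.1120.
d_o2 = 120 − (-25.75) = 145.8 cm.
Lens 2: 1/d_i2 = 1/(13.0) − 1/(145.8) = 0.07006, so d_i2 = 14.27 cm; m₂ = −d_i2/d_o2 = -0.09789.
m = m₁·m₂ = (+0.1120)(-0.09789) = -0.0110.

m = -0.0110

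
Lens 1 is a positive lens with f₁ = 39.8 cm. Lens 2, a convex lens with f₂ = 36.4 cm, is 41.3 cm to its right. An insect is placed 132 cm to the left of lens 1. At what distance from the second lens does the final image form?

Lens 1: 1/d_i1 = 1/f₁ − 1/d_o1 = 1/(39.8) − 1/(132) = 0.01755, so d_i1 = 56.98 cm.
The intermediate image is 56.98 cm to the right of lens 1, which lies 15.68 cm to the right of lens 2 — a virtual object — so d_o2 = −15.68 cm.
Lens 2: 1/d_i2 = 1/f₂ − 1/d_o2 = 1/(36.4) − 1/(-15.68) = 0.09125, so d_i2 = 11.0 cm.
The final image is real, 11.0 cm to the right of lens 2 (overall magnification ≈ -0.30).

11.0 cm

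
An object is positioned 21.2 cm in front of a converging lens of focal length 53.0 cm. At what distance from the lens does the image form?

Lens equation: 1/q = 1/f − 1/p = 1/(53.00) − 1/(21.2) = 0.01887 − 0.04717 = -0.02830, so q = -35.3 cm.
The image is virtual, upright and enlarged, on the same side as the object.

35.3 cm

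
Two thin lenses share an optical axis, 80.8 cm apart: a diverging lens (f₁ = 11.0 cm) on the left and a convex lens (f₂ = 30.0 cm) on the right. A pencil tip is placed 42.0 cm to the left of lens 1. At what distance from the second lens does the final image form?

45.1 cm

Lens 1 is diverging, so f₁ = −11.0 cm.
Lens 1: 1/d_i1 = 1/f₁ − 1/d_o1 = 1/(-11.0) − 1/(42.0) = -0.1147, so d_i1 = -8.717 cm.
The intermediate image is 8.717 cm to the left of lens 1 (virtual), which is 80.8 − (-8.717) = 89.52 cm to the left of lens 2, so d_o2 = +89.52 cm.
Lens 2: 1/d_i2 = 1/f₂ − 1/d_o2 = 1/(30.0) − 1/(89.52) = 0.02216, so d_i2 = 45.1 cm.
The final image is real, 45.1 cm to the right of lens 2 (overall magnification ≈ -0.10).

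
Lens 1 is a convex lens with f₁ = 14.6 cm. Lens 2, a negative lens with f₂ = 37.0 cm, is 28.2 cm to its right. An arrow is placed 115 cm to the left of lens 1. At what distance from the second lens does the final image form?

8.76 cm

Lens 1: 1/d_i1 = 1/f₁ − 1/d_o1 = 1/(14.6) − 1/(115) = 0.05980, so d_i1 = 16.72 cm.
The intermediate image is 16.72 cm to the right of lens 1, which is 28.2 − (16.72) = 11.48 cm to the left of lens 2, so d_o2 = +11.48 cm.
Lens 2 is diverging, so f₂ = −37.0 cm.
Lens 2: 1/d_i2 = 1/f₂ − 1/d_o2 = 1/(-37.0) − 1/(11.48) = -0.1141, so d_i2 = -8.76 cm.
The final image is virtual, 8.76 cm to the left of lens 2 (overall magnification ≈ -0.11).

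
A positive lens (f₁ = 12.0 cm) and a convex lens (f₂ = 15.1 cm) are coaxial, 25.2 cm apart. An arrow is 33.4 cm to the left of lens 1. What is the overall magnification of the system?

Lens 1: 1/d_i1 = 1/(12.0) − 1/(33.4) = 0.05339, so d_i1 = 18.73 cm; m₁ = −d_i1/d_o1 = -0.5608.
d_o2 = 25.2 − (18.73) = 6.470 cm.
Lens 2: 1/d_i2 = 1/(15.1) − 1/(6.470) = -0.08833, so d_i2 = -11.32 cm; m₂ = −d_i2/d_o2 = +1.750.
m = m₁·m₂ = (-0.5608)(+1.750) = -0.981.

m = -0.981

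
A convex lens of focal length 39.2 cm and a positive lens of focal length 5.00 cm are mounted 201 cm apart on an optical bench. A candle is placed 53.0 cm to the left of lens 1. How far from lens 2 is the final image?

5.55 cm

Lens 1: 1/d_i1 = 1/f₁ − 1/d_o1 = 1/(39.2) − 1/(53.0) = 0.006642, so d_i1 = 150.6 cm.
The intermediate image is 150.6 cm to the right of lens 1, which is 201 − (150.6) = 50.40 cm to the left of lens 2, so d_o2 = +50.40 cm.
Lens 2: 1/d_i2 = 1/f₂ − 1/d_o2 = 1/(5.00) − 1/(50.40) = 0.1802, so d_i2 = 5.55 cm.
The final image is real, 5.55 cm to the right of lens 2 (overall magnification ≈ 0.31).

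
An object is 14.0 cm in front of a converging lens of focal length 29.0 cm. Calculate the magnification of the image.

1/d_i = 1/f − 1/d_o = 1/(29.00) − 1/(14.0) = -0.03695, so d_i = -27.07 cm.
m = −d_i/d_o = −(-27.07)/(14.0) = +1.93.
The image is virtual, upright and enlarged, on the same side as the object.

m = +1.93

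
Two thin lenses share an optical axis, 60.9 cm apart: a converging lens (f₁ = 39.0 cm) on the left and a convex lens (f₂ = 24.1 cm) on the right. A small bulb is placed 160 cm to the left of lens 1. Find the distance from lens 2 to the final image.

Lens 1: 1/d_i1 = 1/f₁ − 1/d_o1 = 1/(39.0) − 1/(160) = 0.01939, so d_i1 = 51.57 cm.
The intermediate image is 51.57 cm to the right of lens 1, which is 60.9 − (51.57) = 9.330 cm to the left of lens 2, so d_o2 = +9.330 cm.
Lens 2: 1/d_i2 = 1/f₂ − 1/d_o2 = 1/(24.1) − 1/(9.330) = -0.06569, so d_i2 = -15.2 cm.
The final image is virtual, 15.2 cm to the left of lens 2 (overall magnification ≈ -0.53).

15.2 cm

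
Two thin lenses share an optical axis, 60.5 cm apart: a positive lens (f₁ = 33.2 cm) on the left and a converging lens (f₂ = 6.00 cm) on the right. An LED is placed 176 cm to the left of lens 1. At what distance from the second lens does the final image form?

Lens 1: 1/d_i1 = 1/f₁ − 1/d_o1 = 1/(33.2) − 1/(176) = 0.02444, so d_i1 = 40.92 cm.
The intermediate image is 40.92 cm to the right of lens 1, which is 60.5 − (40.92) = 19.58 cm to the left of lens 2, so d_o2 = +19.58 cm.
Lens 2: 1/d_i2 = 1/f₂ − 1/d_o2 = 1/(6.00) − 1/(19.58) = 0.1156, so d_i2 = 8.65 cm.
The final image is real, 8.65 cm to the right of lens 2 (overall magnification ≈ 0.10).

8.65 cm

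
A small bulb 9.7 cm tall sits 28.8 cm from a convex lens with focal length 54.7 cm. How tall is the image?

20.5 cm

1/d_i = 1/f − 1/d_o = 1/(54.70) − 1/(28.8) = -0.01644, so d_i = -60.82 cm.
m = −d_i/d_o = +2.112.
|h_i| = |m|·h_o = 2.112 × 9.7 = 20.5 cm. The image is virtual, upright and enlarged, on the same side as the object.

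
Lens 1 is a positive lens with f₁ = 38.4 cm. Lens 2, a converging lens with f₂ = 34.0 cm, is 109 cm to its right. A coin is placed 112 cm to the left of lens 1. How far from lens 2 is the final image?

Lens 1: 1/d_i1 = 1/f₁ − 1/d_o1 = 1/(38.4) − 1/(112) = 0.01711, so d_i1 = 58.43 cm.
The intermediate image is 58.43 cm to the right of lens 1, which is 109 − (58.43) = 50.57 cm to the left of lens 2, so d_o2 = +50.57 cm.
Lens 2: 1/d_i2 = 1/f₂ − 1/d_o2 = 1/(34.0) − 1/(50.57) = 0.009637, so d_i2 = 104 cm.
The final image is real, 104 cm to the right of lens 2 (overall magnification ≈ 1.1).

104 cm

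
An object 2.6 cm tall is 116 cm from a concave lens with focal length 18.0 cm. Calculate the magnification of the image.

For a concave lens, f = -18.0 cm.
1/d_i = 1/f − 1/d_o = 1/(-18.00) − 1/(116) = -0.06418, so d_i = -15.58 cm.
m = −d_i/d_o = −(-15.58)/(116) = +0.134.
The image is virtual, upright and reduced, on the same side as the object.

m = +0.134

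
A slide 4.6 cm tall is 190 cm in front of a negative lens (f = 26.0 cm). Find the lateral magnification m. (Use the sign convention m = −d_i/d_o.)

m = +0.120

For a negative lens, f = -26.0 cm.
1/d_i = 1/f − 1/d_o = 1/(-26.00) − 1/(190) = -0.04372, so d_i = -22.87 cm.
m = −d_i/d_o = −(-22.87)/(190) = +0.120.
The image is virtual, upright and reduced, on the same side as the object.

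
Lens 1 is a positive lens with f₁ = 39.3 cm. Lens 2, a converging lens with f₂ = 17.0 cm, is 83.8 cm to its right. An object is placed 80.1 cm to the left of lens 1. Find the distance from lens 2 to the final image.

10.9 cm

Lens 1: 1/d_i1 = 1/f₁ − 1/d_o1 = 1/(39.3) − 1/(80.1) = 0.01296, so d_i1 = 77.16 cm.
The intermediate image is 77.16 cm to the right of lens 1, which is 83.8 − (77.16) = 6.640 cm to the left of lens 2, so d_o2 = +6.640 cm.
Lens 2: 1/d_i2 = 1/f₂ − 1/d_o2 = 1/(17.0) − 1/(6.640) = -0.09178, so d_i2 = -10.9 cm.
The final image is virtual, 10.9 cm to the left of lens 2 (overall magnification ≈ -1.6).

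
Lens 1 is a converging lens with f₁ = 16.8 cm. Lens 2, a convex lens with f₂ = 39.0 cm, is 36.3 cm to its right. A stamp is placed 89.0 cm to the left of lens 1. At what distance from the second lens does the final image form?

26.0 cm

Lens 1: 1/d_i1 = 1/f₁ − 1/d_o1 = 1/(16.8) − 1/(89.0) = 0.04829, so d_i1 = 20.71 cm.
The intermediate image is 20.71 cm to the right of lens 1, which is 36.3 − (20.71) = 15.59 cm to the left of lens 2, so d_o2 = +15.59 cm.
Lens 2: 1/d_i2 = 1/f₂ − 1/d_o2 = 1/(39.0) − 1/(15.59) = -0.03850, so d_i2 = -26.0 cm.
The final image is virtual, 26.0 cm to the left of lens 2 (overall magnification ≈ -0.39).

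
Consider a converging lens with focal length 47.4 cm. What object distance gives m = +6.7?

40.3 cm

m = −d_i/d_o ⇒ d_i = −m·d_o.
1/f = 1/d_o + 1/d_i = 1/d_o − 1/(m·d_o) = (1 − 1/m)/d_o, so d_o = f(1 − 1/m) = (47.40)(1 − 1/(+6.7)) = 40.3 cm.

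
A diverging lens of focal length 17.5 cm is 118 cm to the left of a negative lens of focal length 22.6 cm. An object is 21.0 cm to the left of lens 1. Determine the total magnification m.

f₁ = −17.5 cm (diverging).
Lens 1: 1/d_i1 = 1/(-17.5) − 1/(21.0) = -0.1048, so d_i1 = -9.545 cm; m₁ = −d_i1/d_o1 = +0.4545.
d_o2 = 118 − (-9.545) = 127.5 cm.
f₂ = −22.6 cm (diverging).
Lens 2: 1/d_i2 = 1/(-22.6) − 1/(127.5) = -0.05209, so d_i2 = -19.20 cm; m₂ = −d_i2/d_o2 = +0.1506.
m = m₁·m₂ = (+0.4545)(+0.1506) = +0.0684.

m = +0.0684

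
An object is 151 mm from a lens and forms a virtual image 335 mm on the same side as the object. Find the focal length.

f = 275 mm (converging)

Virtual image ⇒ d_i = −335 mm.
1/f = 1/d_o + 1/d_i = 1/(151) + 1/(-335) = 0.003637, so f = 275 mm.
Since f is positive, the lens is converging.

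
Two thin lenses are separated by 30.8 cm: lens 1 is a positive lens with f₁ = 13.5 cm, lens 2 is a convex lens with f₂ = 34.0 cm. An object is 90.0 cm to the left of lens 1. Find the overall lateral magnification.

m = -0.314

Lens 1: 1/d_i1 = 1/(13.5) − 1/(90.0) = 0.06296, so d_i1 = 15.88 cm; m₁ = −d_i1/d_o1 = -0.1764.
d_o2 = 30.8 − (15.88) = 14.92 cm.
Lens 2: 1/d_i2 = 1/(34.0) − 1/(14.92) = -0.03761, so d_i2 = -26.59 cm; m₂ = −d_i2/d_o2 = +1.782.
m = m₁·m₂ = (-0.1764)(+1.782) = -0.314.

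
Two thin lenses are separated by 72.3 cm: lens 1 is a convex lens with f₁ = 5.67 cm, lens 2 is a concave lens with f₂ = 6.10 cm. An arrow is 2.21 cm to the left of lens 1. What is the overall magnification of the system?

Lens 1: 1/d_i1 = 1/(5.67) − 1/(2.21) = -0.2761, so d_i1 = -3.622 cm; m₁ = −d_i1/d_o1 = +1.639.
d_o2 = 72.3 − (-3.622) = 75.92 cm.
f₂ = −6.10 cm (diverging).
Lens 2: 1/d_i2 = 1/(-6.10) − 1/(75.92) = -0.1771, so d_i2 = -5.646 cm; m₂ = −d_i2/d_o2 = +0.07437.
m = m₁·m₂ = (+1.639)(+0.07437) = +0.122.

m = +0.122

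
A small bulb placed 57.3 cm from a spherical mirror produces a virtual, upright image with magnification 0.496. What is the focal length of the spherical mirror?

f = -56.4 cm (convex)

m = −d_i/d_o ⇒ d_i = −m·d_o = −(+0.496)·(57.3) = -28.42 cm.
1/f = 1/d_o + 1/d_i = 1/(57.3) + 1/(-28.42) = -0.01773, so f = -56.4 cm.
Since f is negative, the spherical mirror is convex.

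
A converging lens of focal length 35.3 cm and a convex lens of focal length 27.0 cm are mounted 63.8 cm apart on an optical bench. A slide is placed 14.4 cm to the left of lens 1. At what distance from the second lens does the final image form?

Lens 1: 1/d_i1 = 1/f₁ − 1/d_o1 = 1/(35.3) − 1/(14.4) = -0.04112, so d_i1 = -24.32 cm.
The intermediate image is 24.32 cm to the left of lens 1 (virtual), which is 63.8 − (-24.32) = 88.12 cm to the left of lens 2, so d_o2 = +88.12 cm.
Lens 2: 1/d_i2 = 1/f₂ − 1/d_o2 = 1/(27.0) − 1/(88.12) = 0.02569, so d_i2 = 38.9 cm.
The final image is real, 38.9 cm to the right of lens 2 (overall magnification ≈ -0.75).

38.9 cm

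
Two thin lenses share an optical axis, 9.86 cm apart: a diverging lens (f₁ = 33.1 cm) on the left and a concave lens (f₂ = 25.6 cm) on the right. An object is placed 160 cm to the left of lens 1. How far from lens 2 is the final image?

Lens 1 is diverging, so f₁ = −33.1 cm.
Lens 1: 1/d_i1 = 1/f₁ − 1/d_o1 = 1/(-33.1) − 1/(160) = -0.03646, so d_i1 = -27.43 cm.
The intermediate image is 27.43 cm to the left of lens 1 (virtual), which is 9.86 − (-27.43) = 37.29 cm to the left of lens 2, so d_o2 = +37.29 cm.
Lens 2 is diverging, so f₂ = −25.6 cm.
Lens 2: 1/d_i2 = 1/f₂ − 1/d_o2 = 1/(-25.6) − 1/(37.29) = -0.06588, so d_i2 = -15.2 cm.
The final image is virtual, 15.2 cm to the left of lens 2 (overall magnification ≈ 0.070).

15.2 cm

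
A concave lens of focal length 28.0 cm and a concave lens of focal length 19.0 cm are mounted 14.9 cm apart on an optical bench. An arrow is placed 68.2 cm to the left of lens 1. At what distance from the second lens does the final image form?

Lens 1 is diverging, so f₁ = −28.0 cm.
Lens 1: 1/d_i1 = 1/f₁ − 1/d_o1 = 1/(-28.0) − 1/(68.2) = -0.05038, so d_i1 = -19.85 cm.
The intermediate image is 19.85 cm to the left of lens 1 (virtual), which is 14.9 − (-19.85) = 34.75 cm to the left of lens 2, so d_o2 = +34.75 cm.
Lens 2 is diverging, so f₂ = −19.0 cm.
Lens 2: 1/d_i2 = 1/f₂ − 1/d_o2 = 1/(-19.0) − 1/(34.75) = -0.08141, so d_i2 = -12.3 cm.
The final image is virtual, 12.3 cm to the left of lens 2 (overall magnification ≈ 0.10).

12.3 cm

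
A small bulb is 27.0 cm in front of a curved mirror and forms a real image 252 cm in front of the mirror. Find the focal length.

f = 24.4 cm (concave)

Real image ⇒ d_i = +252 cm.
1/f = 1/d_o + 1/d_i = 1/(27.0) + 1/(252) = 0.04101, so f = 24.4 cm.
Since f is positive, the curved mirror is concave.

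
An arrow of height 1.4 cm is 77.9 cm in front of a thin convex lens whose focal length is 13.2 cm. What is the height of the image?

0.286 cm

1/d_i = 1/f − 1/d_o = 1/(13.20) − 1/(77.9) = 0.06292, so d_i = 15.89 cm.
m = −d_i/d_o = -0.2040.
|h_i| = |m|·h_o = 0.2040 × 1.4 = 0.286 cm. The image is real, inverted and reduced, on the far side of the lens.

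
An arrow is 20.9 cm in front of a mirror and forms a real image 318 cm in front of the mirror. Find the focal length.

Real image ⇒ d_i = +318 cm.
1/f = 1/d_o + 1/d_i = 1/(20.9) + 1/(318) = 0.05099, so f = 19.6 cm.
Since f is positive, the mirror is concave.

f = 19.6 cm (concave)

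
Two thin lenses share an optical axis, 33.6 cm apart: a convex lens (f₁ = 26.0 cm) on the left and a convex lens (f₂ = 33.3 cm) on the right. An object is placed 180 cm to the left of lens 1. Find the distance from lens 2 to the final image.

3.55 cm

Lens 1: 1/d_i1 = 1/f₁ − 1/d_o1 = 1/(26.0) − 1/(180) = 0.03291, so d_i1 = 30.39 cm.
The intermediate image is 30.39 cm to the right of lens 1, which is 33.6 − (30.39) = 3.210 cm to the left of lens 2, so d_o2 = +3.210 cm.
Lens 2: 1/d_i2 = 1/f₂ − 1/d_o2 = 1/(33.3) − 1/(3.210) = -0.2815, so d_i2 = -3.55 cm.
The final image is virtual, 3.55 cm to the left of lens 2 (overall magnification ≈ -0.19).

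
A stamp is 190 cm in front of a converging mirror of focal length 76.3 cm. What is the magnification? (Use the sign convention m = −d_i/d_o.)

1/d_i = 1/f − 1/d_o = 1/(76.30) − 1/(190) = 0.007843, so d_i = 127.5 cm.
m = −d_i/d_o = −(127.5)/(190) = -0.671.
The image is real, inverted and reduced, in front of the mirror.

m = -0.671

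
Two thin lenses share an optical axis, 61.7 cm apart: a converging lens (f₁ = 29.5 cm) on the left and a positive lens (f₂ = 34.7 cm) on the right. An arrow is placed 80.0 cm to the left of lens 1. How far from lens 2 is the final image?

Lens 1: 1/d_i1 = 1/f₁ − 1/d_o1 = 1/(29.5) − 1/(80.0) = 0.02140, so d_i1 = 46.73 cm.
The intermediate image is 46.73 cm to the right of lens 1, which is 61.7 − (46.73) = 14.97 cm to the left of lens 2, so d_o2 = +14.97 cm.
Lens 2: 1/d_i2 = 1/f₂ − 1/d_o2 = 1/(34.7) − 1/(14.97) = -0.03798, so d_i2 = -26.3 cm.
The final image is virtual, 26.3 cm to the left of lens 2 (overall magnification ≈ -1.0).

26.3 cm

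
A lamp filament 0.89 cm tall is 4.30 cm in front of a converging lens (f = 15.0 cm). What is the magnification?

m = +1.40

1/d_i = 1/f − 1/d_o = 1/(15.00) − 1/(4.30) = -0.1659, so d_i = -6.028 cm.
m = −d_i/d_o = −(-6.028)/(4.30) = +1.40.
The image is virtual, upright and enlarged, on the same side as the object.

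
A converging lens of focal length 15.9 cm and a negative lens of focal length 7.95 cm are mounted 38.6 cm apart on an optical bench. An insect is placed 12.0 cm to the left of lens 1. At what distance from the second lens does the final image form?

Lens 1: 1/d_i1 = 1/f₁ − 1/d_o1 = 1/(15.9) − 1/(12.0) = -0.02044, so d_i1 = -48.92 cm.
The intermediate image is 48.92 cm to the left of lens 1 (virtual), which is 38.6 − (-48.92) = 87.52 cm to the left of lens 2, so d_o2 = +87.52 cm.
Lens 2 is diverging, so f₂ = −7.95 cm.
Lens 2: 1/d_i2 = 1/f₂ − 1/d_o2 = 1/(-7.95) − 1/(87.52) = -0.1372, so d_i2 = -7.29 cm.
The final image is virtual, 7.29 cm to the left of lens 2 (overall magnification ≈ 0.34).

7.29 cm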